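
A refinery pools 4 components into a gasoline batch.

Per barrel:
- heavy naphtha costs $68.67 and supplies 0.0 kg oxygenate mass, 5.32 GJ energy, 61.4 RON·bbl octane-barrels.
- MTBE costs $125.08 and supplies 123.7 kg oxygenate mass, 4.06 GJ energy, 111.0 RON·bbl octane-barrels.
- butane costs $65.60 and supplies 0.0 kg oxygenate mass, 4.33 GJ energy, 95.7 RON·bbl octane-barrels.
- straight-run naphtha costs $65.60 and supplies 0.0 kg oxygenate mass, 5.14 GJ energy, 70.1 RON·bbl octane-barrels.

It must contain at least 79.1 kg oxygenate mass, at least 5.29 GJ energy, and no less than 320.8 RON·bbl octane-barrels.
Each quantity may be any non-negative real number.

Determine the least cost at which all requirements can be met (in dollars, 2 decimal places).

$251.23

Let x1 = barrels of heavy naphtha, x2 = barrels of MTBE, x3 = barrels of butane, x4 = barrels of straight-run naphtha.
Minimise 68.67x1 + 125.08x2 + 65.6x3 + 65.6x4 subject to:
  123.7x2 ≥ 79.1   (oxygenate mass)
  5.32x1 + 4.06x2 + 4.33x3 + 5.14x4 ≥ 5.29   (energy)
  61.4x1 + 111x2 + 95.7x3 + 70.1x4 ≥ 320.8   (octane-barrels)
  x1, x2, x3, x4 ≥ 0.
The cheapest feasible vertex uses only MTBE, butane; heavy naphtha, straight-run naphtha are not used. Binding constraints: oxygenate mass and octane-barrels.
That vertex is x2 = 0.63945, x3 = 2.6105.
Hence cost = 125.08·0.63945 + 65.6·2.6105 = $251.2312.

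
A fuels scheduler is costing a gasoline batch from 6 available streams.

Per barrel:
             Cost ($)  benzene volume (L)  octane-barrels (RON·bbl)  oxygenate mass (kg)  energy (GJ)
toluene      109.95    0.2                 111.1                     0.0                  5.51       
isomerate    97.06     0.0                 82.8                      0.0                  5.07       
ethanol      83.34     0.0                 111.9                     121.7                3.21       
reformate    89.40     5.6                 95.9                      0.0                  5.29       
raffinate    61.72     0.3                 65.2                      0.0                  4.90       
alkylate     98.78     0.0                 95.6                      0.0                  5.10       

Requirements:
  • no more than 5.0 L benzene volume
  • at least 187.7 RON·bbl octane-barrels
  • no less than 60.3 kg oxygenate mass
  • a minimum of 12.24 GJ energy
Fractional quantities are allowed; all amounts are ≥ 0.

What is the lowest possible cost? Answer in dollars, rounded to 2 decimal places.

$175.43

Let x1 = barrels of toluene, x2 = barrels of isomerate, x3 = barrels of ethanol, x4 = barrels of reformate, x5 = barrels of raffinate, x6 = barrels of alkylate.
Minimise 109.95x1 + 97.06x2 + 83.34x3 + 89.4x4 + 61.72x5 + 98.78x6 with:
  0.2x1 + 5.6x4 + 0.3x5 ≤ 5   (benzene volume)
  111.1x1 + 82.8x2 + 111.9x3 + 95.9x4 + 65.2x5 + 95.6x6 ≥ 187.7   (octane-barrels)
  121.7x3 ≥ 60.3   (oxygenate mass)
  5.51x1 + 5.07x2 + 3.21x3 + 5.29x4 + 4.9x5 + 5.1x6 ≥ 12.24   (energy)
  x1, x2, x3, x4, x5, x6 ≥ 0.
The optimal basis is {ethanol, raffinate}; toluene, isomerate, reformate, alkylate drop out. The oxygenate mass and energy requirements are met with equality.
Optimal quantities: ethanol = 0.495481 barrels, raffinate = 2.17337 barrels.
Hence cost = 83.34·0.495481 + 61.72·2.17337 = $175.4338.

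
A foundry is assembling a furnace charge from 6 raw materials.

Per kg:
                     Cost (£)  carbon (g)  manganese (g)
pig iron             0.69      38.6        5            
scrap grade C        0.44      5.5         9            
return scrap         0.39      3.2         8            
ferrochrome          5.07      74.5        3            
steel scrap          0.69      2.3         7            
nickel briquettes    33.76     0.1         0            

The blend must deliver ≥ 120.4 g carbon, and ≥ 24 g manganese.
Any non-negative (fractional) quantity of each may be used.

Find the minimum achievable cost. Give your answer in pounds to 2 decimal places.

£2.50

This is a linear program. Let x1 = kg of pig iron, x2 = kg of scrap grade C, x3 = kg of return scrap, x4 = kg of ferrochrome, x5 = kg of steel scrap, x6 = kg of nickel briquettes.
Minimize 0.69x1 + 0.44x2 + 0.39x3 + 5.07x4 + 0.69x5 + 33.76x6 with:
  38.6x1 + 5.5x2 + 3.2x3 + 74.5x4 + 2.3x5 + 0.1x6 ≥ 120.4   (carbon)
  5x1 + 9x2 + 8x3 + 3x4 + 7x5 ≥ 24   (manganese)
  x1, x2, x3, x4, x5, x6 ≥ 0.
The cheapest feasible vertex uses only pig iron, scrap grade C; return scrap, ferrochrome, steel scrap, nickel briquettes are not used. The carbon and manganese requirements are met with equality.
Solving gives x1 = 2.975, x2 = 1.014.
Objective = 0.69·2.975 + 0.44·1.014 = 2.4989.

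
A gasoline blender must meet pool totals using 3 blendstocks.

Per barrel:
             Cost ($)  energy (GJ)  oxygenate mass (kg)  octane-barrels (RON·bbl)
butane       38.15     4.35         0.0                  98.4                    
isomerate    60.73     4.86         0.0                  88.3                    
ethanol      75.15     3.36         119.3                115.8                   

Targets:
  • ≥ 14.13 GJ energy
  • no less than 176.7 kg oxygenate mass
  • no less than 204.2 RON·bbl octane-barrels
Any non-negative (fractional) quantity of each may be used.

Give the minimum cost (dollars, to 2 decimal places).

$191.58

Treat it as an LP. Let x1 = barrels of butane, x2 = barrels of isomerate, x3 = barrels of ethanol.
Minimize 38.15x1 + 60.73x2 + 75.15x3 subject to:
  4.35x1 + 4.86x2 + 3.36x3 ≥ 14.13   (energy)
  119.3x3 ≥ 176.7   (oxygenate mass)
  98.4x1 + 88.3x2 + 115.8x3 ≥ 204.2   (octane-barrels)
  x1, x2, x3 ≥ 0.
The cheapest feasible vertex uses only butane, ethanol; isomerate is not used. There the energy and oxygenate mass constraints are tight.
Optimal quantities: butane = 2.1042 barrels, ethanol = 1.4811 barrels.
Total cost: 38.15·2.1042 + 75.15·1.4811 = 191.5799.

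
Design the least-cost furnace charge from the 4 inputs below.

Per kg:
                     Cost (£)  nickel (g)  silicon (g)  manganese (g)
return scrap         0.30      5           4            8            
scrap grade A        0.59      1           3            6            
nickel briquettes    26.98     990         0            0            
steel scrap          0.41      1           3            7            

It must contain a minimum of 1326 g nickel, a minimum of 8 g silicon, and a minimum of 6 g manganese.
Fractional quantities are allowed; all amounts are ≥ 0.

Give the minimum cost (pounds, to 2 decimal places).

Treat it as an LP. Let x1 = kg of return scrap, x2 = kg of scrap grade A, x3 = kg of nickel briquettes, x4 = kg of steel scrap.
Minimize 0.3x1 + 0.59x2 + 26.98x3 + 0.41x4 s.t.:
  5x1 + 1x2 + 990x3 + 1x4 ≥ 1326   (nickel)
  4x1 + 3x2 + 3x4 ≥ 8   (silicon)
  8x1 + 6x2 + 7x4 ≥ 6   (manganese)
  x1, x2, x3, x4 ≥ 0.
At the optimum only return scrap, nickel briquettes are positive (scrap grade A, steel scrap = 0). The nickel and silicon requirements are met with equality.
So return scrap = 2 kg, nickel briquettes = 1.329 kg.
Objective = 0.3·2 + 26.98·1.329 = 36.4564.

£36.46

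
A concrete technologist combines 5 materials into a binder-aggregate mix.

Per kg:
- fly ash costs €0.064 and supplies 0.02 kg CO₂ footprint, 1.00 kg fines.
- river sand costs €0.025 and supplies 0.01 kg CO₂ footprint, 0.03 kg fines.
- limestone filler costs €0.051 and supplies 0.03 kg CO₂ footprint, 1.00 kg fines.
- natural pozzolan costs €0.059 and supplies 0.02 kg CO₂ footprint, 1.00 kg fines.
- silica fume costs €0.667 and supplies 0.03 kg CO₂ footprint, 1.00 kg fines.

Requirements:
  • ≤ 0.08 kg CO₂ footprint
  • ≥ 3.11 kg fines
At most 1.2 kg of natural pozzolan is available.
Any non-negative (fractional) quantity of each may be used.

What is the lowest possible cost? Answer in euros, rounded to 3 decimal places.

Let x1 = kg of fly ash, x2 = kg of river sand, x3 = kg of limestone filler, x4 = kg of natural pozzolan, x5 = kg of silica fume.
min 0.064x1 + 0.025x2 + 0.051x3 + 0.059x4 + 0.667x5 subject to:
  0.02x1 + 0.01x2 + 0.03x3 + 0.02x4 + 0.03x5 ≤ 0.08   (CO₂ footprint)
  1x1 + 0.03x2 + 1x3 + 1x4 + 1x5 ≥ 3.11   (fines)
  x4 ≤ 1.2
  x1, x2, x3, x4, x5 ≥ 0.
At the optimum only fly ash, limestone filler, natural pozzolan are positive (river sand, silica fume = 0). The CO₂ footprint, fines, the natural pozzolan cap requirements are met with equality.
That vertex is x1 = 0.13, x3 = 1.78, x4 = 1.2.
Hence cost = 0.064·0.13 + 0.051·1.78 + 0.059·1.2 = €0.16990.

€0.170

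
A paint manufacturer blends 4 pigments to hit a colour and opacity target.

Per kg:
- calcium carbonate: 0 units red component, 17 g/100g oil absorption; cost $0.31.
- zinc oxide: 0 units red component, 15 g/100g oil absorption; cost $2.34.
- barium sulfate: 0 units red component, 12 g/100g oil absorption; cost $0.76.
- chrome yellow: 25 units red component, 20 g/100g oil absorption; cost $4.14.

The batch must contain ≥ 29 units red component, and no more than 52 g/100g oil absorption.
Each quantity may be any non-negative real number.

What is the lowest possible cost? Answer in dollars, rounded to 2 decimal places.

$4.80

Set it up as a linear program. Let x1 = kg of calcium carbonate, x2 = kg of zinc oxide, x3 = kg of barium sulfate, x4 = kg of chrome yellow.
Minimise 0.31x1 + 2.34x2 + 0.76x3 + 4.14x4 subject to:
  25x4 ≥ 29   (red component)
  17x1 + 15x2 + 12x3 + 20x4 ≤ 52   (oil absorption)
  x1, x2, x3, x4 ≥ 0.
The minimum-cost mix takes nothing from calcium carbonate, zinc oxide, barium sulfate — only chrome yellow. The red component requirement is met with equality.
Optimal quantities: chrome yellow = 1.16 kg.
Hence cost = 4.14·1.16 = $4.8024.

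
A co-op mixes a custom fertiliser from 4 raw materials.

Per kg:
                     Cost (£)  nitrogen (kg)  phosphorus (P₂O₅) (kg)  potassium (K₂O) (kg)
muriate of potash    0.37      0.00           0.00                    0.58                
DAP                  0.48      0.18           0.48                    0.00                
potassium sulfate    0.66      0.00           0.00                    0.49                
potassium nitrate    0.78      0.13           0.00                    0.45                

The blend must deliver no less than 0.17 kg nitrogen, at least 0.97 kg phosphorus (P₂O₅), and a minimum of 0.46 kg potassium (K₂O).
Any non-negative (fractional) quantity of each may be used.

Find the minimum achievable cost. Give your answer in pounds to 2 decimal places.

Treat it as an LP. Let x1 = kg of muriate of potash, x2 = kg of DAP, x3 = kg of potassium sulfate, x4 = kg of potassium nitrate.
Minimize 0.37x1 + 0.48x2 + 0.66x3 + 0.78x4 subject to:
  0.18x2 + 0.13x4 ≥ 0.17   (nitrogen)
  0.48x2 ≥ 0.97   (phosphorus (P₂O₅))
  0.58x1 + 0.49x3 + 0.45x4 ≥ 0.46   (potassium (K₂O))
  x1, x2, x3, x4 ≥ 0.
The minimum-cost mix takes nothing from potassium sulfate, potassium nitrate — only muriate of potash, DAP. Binding constraints: phosphorus (P₂O₅) and potassium (K₂O).
Solving gives x1 = 0.7931, x2 = 2.021.
Hence cost = 0.37·0.7931 + 0.48·2.021 = £1.2635.

£1.26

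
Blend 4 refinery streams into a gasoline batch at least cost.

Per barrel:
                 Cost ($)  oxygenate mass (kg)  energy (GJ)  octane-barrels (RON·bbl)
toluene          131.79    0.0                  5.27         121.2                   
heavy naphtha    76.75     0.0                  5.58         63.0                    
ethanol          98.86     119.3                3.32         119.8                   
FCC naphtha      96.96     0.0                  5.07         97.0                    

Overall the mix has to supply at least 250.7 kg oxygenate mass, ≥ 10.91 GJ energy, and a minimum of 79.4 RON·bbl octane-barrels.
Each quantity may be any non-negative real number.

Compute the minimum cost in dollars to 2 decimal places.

$261.85

This is a linear program. Let x1 = barrels of toluene, x2 = barrels of heavy naphtha, x3 = barrels of ethanol, x4 = barrels of FCC naphtha.
Minimize 131.79x1 + 76.75x2 + 98.86x3 + 96.96x4 subject to:
  119.3x3 ≥ 250.7   (oxygenate mass)
  5.27x1 + 5.58x2 + 3.32x3 + 5.07x4 ≥ 10.91   (energy)
  121.2x1 + 63x2 + 119.8x3 + 97x4 ≥ 79.4   (octane-barrels)
  x1, x2, x3, x4 ≥ 0.
The optimal basis is {heavy naphtha, ethanol}; toluene, FCC naphtha drop out. The oxygenate mass and energy requirements are met with equality.
Optimal quantities: heavy naphtha = 0.704887 barrels, ethanol = 2.10142 barrels.
Total cost: 76.75·0.704887 + 98.86·2.10142 = 261.8465.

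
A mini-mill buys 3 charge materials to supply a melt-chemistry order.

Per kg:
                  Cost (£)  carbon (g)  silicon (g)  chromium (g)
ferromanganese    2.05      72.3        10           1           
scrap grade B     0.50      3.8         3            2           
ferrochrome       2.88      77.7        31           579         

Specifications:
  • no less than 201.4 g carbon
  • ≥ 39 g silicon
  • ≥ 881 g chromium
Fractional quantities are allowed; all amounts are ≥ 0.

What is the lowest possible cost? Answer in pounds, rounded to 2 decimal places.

Set it up as a linear program. Let x1 = kg of ferromanganese, x2 = kg of scrap grade B, x3 = kg of ferrochrome.
min 2.05x1 + 0.5x2 + 2.88x3 s.t.:
  72.3x1 + 3.8x2 + 77.7x3 ≥ 201.4   (carbon)
  10x1 + 3x2 + 31x3 ≥ 39   (silicon)
  1x1 + 2x2 + 579x3 ≥ 881   (chromium)
  x1, x2, x3 ≥ 0.
At the optimum only ferromanganese, ferrochrome are positive (scrap grade B = 0). Binding constraints: carbon and chromium.
Optimal quantities: ferromanganese = 1.153 kg, ferrochrome = 1.52 kg.
Total cost: 2.05·1.153 + 2.88·1.52 = 6.7413.

£6.74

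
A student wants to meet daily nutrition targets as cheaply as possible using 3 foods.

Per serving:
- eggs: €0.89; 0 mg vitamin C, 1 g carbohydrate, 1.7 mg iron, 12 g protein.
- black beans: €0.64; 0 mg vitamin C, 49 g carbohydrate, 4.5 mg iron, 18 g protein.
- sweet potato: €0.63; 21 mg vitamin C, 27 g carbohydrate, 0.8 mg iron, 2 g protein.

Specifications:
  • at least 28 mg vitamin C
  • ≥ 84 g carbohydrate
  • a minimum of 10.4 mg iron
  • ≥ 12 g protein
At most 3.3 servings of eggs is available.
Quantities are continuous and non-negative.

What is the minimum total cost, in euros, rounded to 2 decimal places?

€2.17

Let x1 = servings of eggs, x2 = servings of black beans, x3 = servings of sweet potato.
Minimize 0.89x1 + 0.64x2 + 0.63x3 with:
  21x3 ≥ 28   (vitamin C)
  1x1 + 49x2 + 27x3 ≥ 84   (carbohydrate)
  1.7x1 + 4.5x2 + 0.8x3 ≥ 10.4   (iron)
  12x1 + 18x2 + 2x3 ≥ 12   (protein)
  x1 ≤ 3.3
  x1, x2, x3 ≥ 0.
The optimal basis is {black beans, sweet potato}; eggs drops out. Binding constraints: vitamin C and iron.
Optimal quantities: black beans = 2.074 servings, sweet potato = 1.333 servings.
Objective = 0.64·2.074 + 0.63·1.333 = 2.1672.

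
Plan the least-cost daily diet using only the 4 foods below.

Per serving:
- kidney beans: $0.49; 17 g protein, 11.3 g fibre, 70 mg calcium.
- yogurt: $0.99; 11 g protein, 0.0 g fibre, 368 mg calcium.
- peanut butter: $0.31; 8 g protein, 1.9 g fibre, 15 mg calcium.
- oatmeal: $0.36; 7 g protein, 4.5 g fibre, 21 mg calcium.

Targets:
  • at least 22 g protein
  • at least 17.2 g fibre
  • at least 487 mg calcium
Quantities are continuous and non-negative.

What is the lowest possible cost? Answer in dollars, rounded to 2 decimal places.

$1.77

Treat it as an LP. Let x1 = servings of kidney beans, x2 = servings of yogurt, x3 = servings of peanut butter, x4 = servings of oatmeal.
Minimize 0.49x1 + 0.99x2 + 0.31x3 + 0.36x4 subject to:
  17x1 + 11x2 + 8x3 + 7x4 ≥ 22   (protein)
  11.3x1 + 1.9x3 + 4.5x4 ≥ 17.2   (fibre)
  70x1 + 368x2 + 15x3 + 21x4 ≥ 487   (calcium)
  x1, x2, x3, x4 ≥ 0.
The cheapest feasible vertex uses only kidney beans, yogurt; peanut butter, oatmeal are not used. Binding constraints: fibre and calcium.
So kidney beans = 1.522 servings, yogurt = 1.034 servings.
Hence cost = 0.49·1.522 + 0.99·1.034 = $1.7694.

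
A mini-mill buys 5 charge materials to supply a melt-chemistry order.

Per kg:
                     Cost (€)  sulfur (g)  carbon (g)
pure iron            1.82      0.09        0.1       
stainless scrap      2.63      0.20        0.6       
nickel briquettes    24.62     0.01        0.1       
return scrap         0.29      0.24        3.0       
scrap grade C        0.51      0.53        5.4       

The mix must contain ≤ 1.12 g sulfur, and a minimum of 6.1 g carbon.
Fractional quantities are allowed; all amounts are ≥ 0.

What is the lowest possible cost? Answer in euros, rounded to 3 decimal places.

€0.576

Treat it as an LP. Let x1 = kg of pure iron, x2 = kg of stainless scrap, x3 = kg of nickel briquettes, x4 = kg of return scrap, x5 = kg of scrap grade C.
Minimise 1.82x1 + 2.63x2 + 24.62x3 + 0.29x4 + 0.51x5 subject to:
  0.09x1 + 0.2x2 + 0.01x3 + 0.24x4 + 0.53x5 ≤ 1.12   (sulfur)
  0.1x1 + 0.6x2 + 0.1x3 + 3x4 + 5.4x5 ≥ 6.1   (carbon)
  x1, x2, x3, x4, x5 ≥ 0.
At the optimum only scrap grade C is positive (pure iron, stainless scrap, nickel briquettes, return scrap = 0). The carbon requirement is met with equality.
So scrap grade C = 1.13 kg.
Hence cost = 0.51·1.13 = €0.57630.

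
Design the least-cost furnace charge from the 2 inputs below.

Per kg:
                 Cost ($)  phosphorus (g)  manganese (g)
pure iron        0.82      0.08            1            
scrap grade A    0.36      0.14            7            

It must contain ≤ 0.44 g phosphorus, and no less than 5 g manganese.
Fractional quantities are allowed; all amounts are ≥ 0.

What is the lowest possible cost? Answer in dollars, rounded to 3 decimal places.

$0.257

Let x1 = kg of pure iron, x2 = kg of scrap grade A.
Minimize 0.82x1 + 0.36x2 subject to:
  0.08x1 + 0.14x2 ≤ 0.44   (phosphorus)
  1x1 + 7x2 ≥ 5   (manganese)
  x1, x2 ≥ 0.
The minimum-cost mix takes nothing from pure iron — only scrap grade A. The manganese requirement is met with equality.
That vertex is x2 = 0.7143.
Objective = 0.36·0.7143 = 0.25715.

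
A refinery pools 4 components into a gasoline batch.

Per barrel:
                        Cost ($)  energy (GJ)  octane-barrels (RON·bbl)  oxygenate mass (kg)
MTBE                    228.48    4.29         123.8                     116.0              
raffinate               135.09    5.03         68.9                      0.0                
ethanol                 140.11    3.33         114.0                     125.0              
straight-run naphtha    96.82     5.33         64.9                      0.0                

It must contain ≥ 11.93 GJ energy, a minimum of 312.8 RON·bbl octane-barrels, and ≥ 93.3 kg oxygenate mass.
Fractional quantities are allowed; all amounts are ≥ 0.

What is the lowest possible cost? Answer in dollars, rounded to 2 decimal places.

Let x1 = barrels of MTBE, x2 = barrels of raffinate, x3 = barrels of ethanol, x4 = barrels of straight-run naphtha.
Minimize 228.48x1 + 135.09x2 + 140.11x3 + 96.82x4 subject to:
  4.29x1 + 5.03x2 + 3.33x3 + 5.33x4 ≥ 11.93   (energy)
  123.8x1 + 68.9x2 + 114x3 + 64.9x4 ≥ 312.8   (octane-barrels)
  116x1 + 125x3 ≥ 93.3   (oxygenate mass)
  x1, x2, x3, x4 ≥ 0.
The cheapest feasible vertex uses only ethanol, straight-run naphtha; MTBE, raffinate are not used. There the energy and octane-barrels constraints are tight.
Solving gives x3 = 2.28087, x4 = 0.813266.
Cost = 140.11·2.28087 + 96.82·0.813266 = 398.3131.

$398.31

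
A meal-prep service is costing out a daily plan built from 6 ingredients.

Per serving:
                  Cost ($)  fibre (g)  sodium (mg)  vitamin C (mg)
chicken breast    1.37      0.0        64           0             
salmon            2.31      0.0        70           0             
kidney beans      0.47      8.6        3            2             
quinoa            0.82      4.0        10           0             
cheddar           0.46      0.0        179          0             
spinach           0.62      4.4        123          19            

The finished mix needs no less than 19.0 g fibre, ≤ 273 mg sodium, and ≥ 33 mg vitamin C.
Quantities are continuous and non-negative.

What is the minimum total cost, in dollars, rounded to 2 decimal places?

$1.64

Treat it as an LP. Let x1 = servings of chicken breast, x2 = servings of salmon, x3 = servings of kidney beans, x4 = servings of quinoa, x5 = servings of cheddar, x6 = servings of spinach.
min 1.37x1 + 2.31x2 + 0.47x3 + 0.82x4 + 0.46x5 + 0.62x6 with:
  8.6x3 + 4x4 + 4.4x6 ≥ 19   (fibre)
  64x1 + 70x2 + 3x3 + 10x4 + 179x5 + 123x6 ≤ 273   (sodium)
  2x3 + 19x6 ≥ 33   (vitamin C)
  x1, x2, x3, x4, x5, x6 ≥ 0.
The cheapest feasible vertex uses only kidney beans, spinach; chicken breast, salmon, quinoa, cheddar are not used. The fibre and vitamin C requirements are met with equality.
That vertex is x3 = 1.396, x6 = 1.59.
Objective = 0.47·1.396 + 0.62·1.59 = 1.6419.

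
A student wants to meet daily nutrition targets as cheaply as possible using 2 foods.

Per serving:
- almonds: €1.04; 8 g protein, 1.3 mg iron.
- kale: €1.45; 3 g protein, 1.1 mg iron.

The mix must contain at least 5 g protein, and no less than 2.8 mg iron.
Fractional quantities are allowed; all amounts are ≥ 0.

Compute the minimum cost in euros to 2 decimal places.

€2.24

This is a linear program. Let x1 = servings of almonds, x2 = servings of kale.
Minimize 1.04x1 + 1.45x2 s.t.:
  8x1 + 3x2 ≥ 5   (protein)
  1.3x1 + 1.1x2 ≥ 2.8   (iron)
  x1, x2 ≥ 0.
At the optimum only almonds is positive (kale = 0). There the iron constraint is tight.
That vertex is x1 = 2.154.
Total cost: 1.04·2.154 = 2.2402.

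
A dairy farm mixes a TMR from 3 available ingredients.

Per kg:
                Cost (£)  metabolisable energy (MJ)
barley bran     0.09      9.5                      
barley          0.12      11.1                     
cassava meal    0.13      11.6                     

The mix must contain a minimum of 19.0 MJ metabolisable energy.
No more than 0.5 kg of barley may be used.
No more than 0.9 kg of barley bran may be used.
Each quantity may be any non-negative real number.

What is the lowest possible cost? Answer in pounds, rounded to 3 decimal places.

£0.196

Set it up as a linear program. Let x1 = kg of barley bran, x2 = kg of barley, x3 = kg of cassava meal.
Minimise 0.09x1 + 0.12x2 + 0.13x3 with:
  9.5x1 + 11.1x2 + 11.6x3 ≥ 19   (metabolisable energy)
  x2 ≤ 0.5
  x1 ≤ 0.9
  x1, x2, x3 ≥ 0.
The optimal mix uses every input. There the metabolisable energy, the barley cap, the barley bran cap constraints are tight.
Optimal quantities: barley bran = 0.9 kg, barley = 0.5 kg, cassava meal = 0.4224 kg.
Cost = 0.09·0.9 + 0.12·0.5 + 0.13·0.4224 = 0.19591.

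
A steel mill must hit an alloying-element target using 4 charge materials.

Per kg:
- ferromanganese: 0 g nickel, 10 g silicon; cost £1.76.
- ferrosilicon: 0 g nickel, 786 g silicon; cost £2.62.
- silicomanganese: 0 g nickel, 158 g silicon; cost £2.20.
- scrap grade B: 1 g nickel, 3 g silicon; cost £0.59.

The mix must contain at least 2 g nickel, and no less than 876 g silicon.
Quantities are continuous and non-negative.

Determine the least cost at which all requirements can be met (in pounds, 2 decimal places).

This is a linear program. Let x1 = kg of ferromanganese, x2 = kg of ferrosilicon, x3 = kg of silicomanganese, x4 = kg of scrap grade B.
Minimize 1.76x1 + 2.62x2 + 2.2x3 + 0.59x4 s.t.:
  1x4 ≥ 2   (nickel)
  10x1 + 786x2 + 158x3 + 3x4 ≥ 876   (silicon)
  x1, x2, x3, x4 ≥ 0.
The minimum-cost mix takes nothing from ferromanganese, silicomanganese — only ferrosilicon, scrap grade B. Binding constraints: nickel and silicon.
That vertex is x2 = 1.107, x4 = 2.
Hence cost = 2.62·1.107 + 0.59·2 = £4.0803.

£4.08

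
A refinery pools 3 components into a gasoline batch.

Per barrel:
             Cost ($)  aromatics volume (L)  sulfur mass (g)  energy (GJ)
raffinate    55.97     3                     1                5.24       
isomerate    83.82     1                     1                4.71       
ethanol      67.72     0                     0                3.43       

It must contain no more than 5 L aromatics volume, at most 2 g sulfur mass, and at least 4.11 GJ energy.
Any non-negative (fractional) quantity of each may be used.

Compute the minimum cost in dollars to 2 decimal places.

This is a linear program. Let x1 = barrels of raffinate, x2 = barrels of isomerate, x3 = barrels of ethanol.
min 55.97x1 + 83.82x2 + 67.72x3 s.t.:
  3x1 + 1x2 ≤ 5   (aromatics volume)
  1x1 + 1x2 ≤ 2   (sulfur mass)
  5.24x1 + 4.71x2 + 3.43x3 ≥ 4.11   (energy)
  x1, x2, x3 ≥ 0.
The cheapest feasible vertex uses only raffinate; isomerate, ethanol are not used. Binding constraint: energy.
So raffinate = 0.7844 barrels.
Cost = 55.97·0.7844 = 43.9029.

$43.90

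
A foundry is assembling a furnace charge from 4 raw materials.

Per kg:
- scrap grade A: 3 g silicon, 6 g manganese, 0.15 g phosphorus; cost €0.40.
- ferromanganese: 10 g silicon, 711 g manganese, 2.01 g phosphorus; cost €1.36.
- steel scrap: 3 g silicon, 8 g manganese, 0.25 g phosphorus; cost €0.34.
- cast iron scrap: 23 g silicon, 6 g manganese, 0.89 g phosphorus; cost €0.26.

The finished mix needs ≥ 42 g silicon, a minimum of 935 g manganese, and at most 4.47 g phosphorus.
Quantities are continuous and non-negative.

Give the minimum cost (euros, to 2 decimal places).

€2.10

Let x1 = kg of scrap grade A, x2 = kg of ferromanganese, x3 = kg of steel scrap, x4 = kg of cast iron scrap.
min 0.4x1 + 1.36x2 + 0.34x3 + 0.26x4 with:
  3x1 + 10x2 + 3x3 + 23x4 ≥ 42   (silicon)
  6x1 + 711x2 + 8x3 + 6x4 ≥ 935   (manganese)
  0.15x1 + 2.01x2 + 0.25x3 + 0.89x4 ≤ 4.47   (phosphorus)
  x1, x2, x3, x4 ≥ 0.
The cheapest feasible vertex uses only ferromanganese, cast iron scrap; scrap grade A, steel scrap are not used. The silicon and manganese requirements are met with equality.
Solving gives x2 = 1.304, x4 = 1.259.
Objective = 1.36·1.304 + 0.26·1.259 = 2.1008.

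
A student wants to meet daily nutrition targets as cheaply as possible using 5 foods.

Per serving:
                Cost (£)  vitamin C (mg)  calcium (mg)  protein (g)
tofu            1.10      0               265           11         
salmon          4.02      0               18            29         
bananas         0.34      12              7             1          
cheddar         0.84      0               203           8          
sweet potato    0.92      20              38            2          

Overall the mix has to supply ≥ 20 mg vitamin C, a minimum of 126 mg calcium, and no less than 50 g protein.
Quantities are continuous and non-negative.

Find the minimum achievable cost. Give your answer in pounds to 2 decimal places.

£5.40

Set it up as a linear program. Let x1 = servings of tofu, x2 = servings of salmon, x3 = servings of bananas, x4 = servings of cheddar, x5 = servings of sweet potato.
Minimise 1.1x1 + 4.02x2 + 0.34x3 + 0.84x4 + 0.92x5 subject to:
  12x3 + 20x5 ≥ 20   (vitamin C)
  265x1 + 18x2 + 7x3 + 203x4 + 38x5 ≥ 126   (calcium)
  11x1 + 29x2 + 1x3 + 8x4 + 2x5 ≥ 50   (protein)
  x1, x2, x3, x4, x5 ≥ 0.
The optimal basis is {tofu, bananas}; salmon, cheddar, sweet potato drop out. There the vitamin C and protein constraints are tight.
So tofu = 4.394 servings, bananas = 1.667 servings.
Hence cost = 1.1·4.394 + 0.34·1.667 = £5.4002.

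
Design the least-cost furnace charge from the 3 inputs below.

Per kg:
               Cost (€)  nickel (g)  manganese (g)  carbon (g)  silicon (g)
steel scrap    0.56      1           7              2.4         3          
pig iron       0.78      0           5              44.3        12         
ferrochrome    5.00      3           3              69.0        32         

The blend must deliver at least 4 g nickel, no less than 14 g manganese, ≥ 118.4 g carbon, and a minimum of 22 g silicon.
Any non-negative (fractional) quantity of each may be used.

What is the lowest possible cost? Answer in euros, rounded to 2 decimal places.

€4.16

Let x1 = kg of steel scrap, x2 = kg of pig iron, x3 = kg of ferrochrome.
Minimize 0.56x1 + 0.78x2 + 5x3 s.t.:
  1x1 + 3x3 ≥ 4   (nickel)
  7x1 + 5x2 + 3x3 ≥ 14   (manganese)
  2.4x1 + 44.3x2 + 69x3 ≥ 118.4   (carbon)
  3x1 + 12x2 + 32x3 ≥ 22   (silicon)
  x1, x2, x3 ≥ 0.
The optimal basis is {steel scrap, pig iron}; ferrochrome drops out. The nickel and carbon requirements are met with equality.
That vertex is x1 = 4, x2 = 2.456.
Hence cost = 0.56·4 + 0.78·2.456 = €4.1557.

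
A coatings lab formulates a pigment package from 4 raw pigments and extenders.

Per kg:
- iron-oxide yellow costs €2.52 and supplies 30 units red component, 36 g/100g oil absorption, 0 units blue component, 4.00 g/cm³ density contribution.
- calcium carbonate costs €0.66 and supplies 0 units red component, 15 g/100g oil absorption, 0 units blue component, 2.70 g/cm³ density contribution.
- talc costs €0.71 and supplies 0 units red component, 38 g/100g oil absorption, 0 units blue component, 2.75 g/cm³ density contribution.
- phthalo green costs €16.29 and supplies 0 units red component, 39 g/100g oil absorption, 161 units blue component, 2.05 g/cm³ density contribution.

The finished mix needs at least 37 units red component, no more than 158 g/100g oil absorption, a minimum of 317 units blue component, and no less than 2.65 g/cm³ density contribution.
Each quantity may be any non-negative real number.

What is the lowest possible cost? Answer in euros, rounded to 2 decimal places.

This is a linear program. Let x1 = kg of iron-oxide yellow, x2 = kg of calcium carbonate, x3 = kg of talc, x4 = kg of phthalo green.
min 2.52x1 + 0.66x2 + 0.71x3 + 16.29x4 s.t.:
  30x1 ≥ 37   (red component)
  36x1 + 15x2 + 38x3 + 39x4 ≤ 158   (oil absorption)
  161x4 ≥ 317   (blue component)
  4x1 + 2.7x2 + 2.75x3 + 2.05x4 ≥ 2.65   (density contribution)
  x1, x2, x3, x4 ≥ 0.
The minimum-cost mix takes nothing from calcium carbonate, talc — only iron-oxide yellow, phthalo green. The red component and blue component requirements are met with equality.
Solving gives x1 = 1.233, x4 = 1.969.
Objective = 2.52·1.233 + 16.29·1.969 = 35.1822.

€35.18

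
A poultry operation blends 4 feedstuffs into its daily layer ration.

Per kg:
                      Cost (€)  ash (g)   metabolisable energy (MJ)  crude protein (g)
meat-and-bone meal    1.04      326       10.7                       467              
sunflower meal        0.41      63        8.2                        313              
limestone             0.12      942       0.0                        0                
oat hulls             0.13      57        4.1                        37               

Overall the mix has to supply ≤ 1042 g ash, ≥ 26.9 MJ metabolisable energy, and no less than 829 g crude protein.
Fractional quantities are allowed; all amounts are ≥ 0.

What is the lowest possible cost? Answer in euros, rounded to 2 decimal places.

Treat it as an LP. Let x1 = kg of meat-and-bone meal, x2 = kg of sunflower meal, x3 = kg of limestone, x4 = kg of oat hulls.
min 1.04x1 + 0.41x2 + 0.12x3 + 0.13x4 subject to:
  326x1 + 63x2 + 942x3 + 57x4 ≤ 1042   (ash)
  10.7x1 + 8.2x2 + 4.1x4 ≥ 26.9   (metabolisable energy)
  467x1 + 313x2 + 37x4 ≥ 829   (crude protein)
  x1, x2, x3, x4 ≥ 0.
The cheapest feasible vertex uses only sunflower meal, oat hulls; meat-and-bone meal, limestone are not used. The metabolisable energy and crude protein requirements are met with equality.
Solving gives x2 = 2.453, x4 = 1.655.
Cost = 0.41·2.453 + 0.13·1.655 = 1.2209.

€1.22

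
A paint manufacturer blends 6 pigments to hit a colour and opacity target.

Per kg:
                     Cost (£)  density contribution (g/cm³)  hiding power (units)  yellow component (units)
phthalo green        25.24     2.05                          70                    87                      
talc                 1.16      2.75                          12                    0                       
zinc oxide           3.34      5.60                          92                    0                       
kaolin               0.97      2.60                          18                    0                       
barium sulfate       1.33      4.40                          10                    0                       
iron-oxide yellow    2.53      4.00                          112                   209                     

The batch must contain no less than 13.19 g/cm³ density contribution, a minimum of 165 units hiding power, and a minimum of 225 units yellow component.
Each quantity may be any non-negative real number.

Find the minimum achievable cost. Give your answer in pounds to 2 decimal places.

£5.72

Let x1 = kg of phthalo green, x2 = kg of talc, x3 = kg of zinc oxide, x4 = kg of kaolin, x5 = kg of barium sulfate, x6 = kg of iron-oxide yellow.
Minimize 25.24x1 + 1.16x2 + 3.34x3 + 0.97x4 + 1.33x5 + 2.53x6 with:
  2.05x1 + 2.75x2 + 5.6x3 + 2.6x4 + 4.4x5 + 4x6 ≥ 13.19   (density contribution)
  70x1 + 12x2 + 92x3 + 18x4 + 10x5 + 112x6 ≥ 165   (hiding power)
  87x1 + 209x6 ≥ 225   (yellow component)
  x1, x2, x3, x4, x5, x6 ≥ 0.
The optimal basis is {barium sulfate, iron-oxide yellow}; phthalo green, talc, zinc oxide, kaolin drop out. There the density contribution and hiding power constraints are tight.
That vertex is x5 = 1.805, x6 = 1.312.
Cost = 1.33·1.805 + 2.53·1.312 = 5.7200.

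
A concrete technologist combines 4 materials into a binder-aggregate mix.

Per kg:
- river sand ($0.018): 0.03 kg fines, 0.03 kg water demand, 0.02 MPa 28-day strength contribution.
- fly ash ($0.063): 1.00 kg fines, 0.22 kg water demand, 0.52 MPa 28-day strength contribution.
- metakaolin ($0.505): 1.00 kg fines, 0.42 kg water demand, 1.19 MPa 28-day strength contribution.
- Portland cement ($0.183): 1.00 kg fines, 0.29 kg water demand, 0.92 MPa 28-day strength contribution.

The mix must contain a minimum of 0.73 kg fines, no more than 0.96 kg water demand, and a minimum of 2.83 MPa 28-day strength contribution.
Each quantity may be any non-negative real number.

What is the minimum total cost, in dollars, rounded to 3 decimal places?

Set it up as a linear program. Let x1 = kg of river sand, x2 = kg of fly ash, x3 = kg of metakaolin, x4 = kg of Portland cement.
min 0.018x1 + 0.063x2 + 0.505x3 + 0.183x4 with:
  0.03x1 + 1x2 + 1x3 + 1x4 ≥ 0.73   (fines)
  0.03x1 + 0.22x2 + 0.42x3 + 0.29x4 ≤ 0.96   (water demand)
  0.02x1 + 0.52x2 + 1.19x3 + 0.92x4 ≥ 2.83   (28-day strength contribution)
  x1, x2, x3, x4 ≥ 0.
The cheapest feasible vertex uses only fly ash, Portland cement; river sand, metakaolin are not used. The water demand and 28-day strength contribution requirements are met with equality.
That vertex is x2 = 1.211, x4 = 2.391.
Total cost: 0.063·1.211 + 0.183·2.391 = 0.51385.

$0.514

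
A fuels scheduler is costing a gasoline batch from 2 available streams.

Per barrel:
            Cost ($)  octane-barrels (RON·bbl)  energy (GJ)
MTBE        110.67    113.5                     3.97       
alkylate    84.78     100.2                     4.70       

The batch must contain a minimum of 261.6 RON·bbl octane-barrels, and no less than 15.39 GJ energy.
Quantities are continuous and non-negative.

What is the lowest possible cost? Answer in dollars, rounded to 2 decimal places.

This is a linear program. Let x1 = barrels of MTBE, x2 = barrels of alkylate.
Minimize 110.67x1 + 84.78x2 with:
  113.5x1 + 100.2x2 ≥ 261.6   (octane-barrels)
  3.97x1 + 4.7x2 ≥ 15.39   (energy)
  x1, x2 ≥ 0.
The cheapest feasible vertex uses only alkylate; MTBE is not used. The energy requirement is met with equality.
That vertex is x2 = 3.2745.
Hence cost = 84.78·3.2745 = $277.6121.

$277.61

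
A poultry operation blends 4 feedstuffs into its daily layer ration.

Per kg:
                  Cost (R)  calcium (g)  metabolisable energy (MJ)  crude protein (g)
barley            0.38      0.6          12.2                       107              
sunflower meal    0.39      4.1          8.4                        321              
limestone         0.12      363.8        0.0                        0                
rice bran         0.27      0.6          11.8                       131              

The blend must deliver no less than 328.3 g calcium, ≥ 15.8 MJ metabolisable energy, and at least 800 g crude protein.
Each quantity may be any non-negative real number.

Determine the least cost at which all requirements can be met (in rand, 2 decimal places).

Let x1 = kg of barley, x2 = kg of sunflower meal, x3 = kg of limestone, x4 = kg of rice bran.
min 0.38x1 + 0.39x2 + 0.12x3 + 0.27x4 subject to:
  0.6x1 + 4.1x2 + 363.8x3 + 0.6x4 ≥ 328.3   (calcium)
  12.2x1 + 8.4x2 + 11.8x4 ≥ 15.8   (metabolisable energy)
  107x1 + 321x2 + 131x4 ≥ 800   (crude protein)
  x1, x2, x3, x4 ≥ 0.
At the optimum only sunflower meal, limestone are positive (barley, rice bran = 0). There the calcium and crude protein constraints are tight.
That vertex is x2 = 2.492, x3 = 0.8743.
Cost = 0.39·2.492 + 0.12·0.8743 = 1.0768.

R1.08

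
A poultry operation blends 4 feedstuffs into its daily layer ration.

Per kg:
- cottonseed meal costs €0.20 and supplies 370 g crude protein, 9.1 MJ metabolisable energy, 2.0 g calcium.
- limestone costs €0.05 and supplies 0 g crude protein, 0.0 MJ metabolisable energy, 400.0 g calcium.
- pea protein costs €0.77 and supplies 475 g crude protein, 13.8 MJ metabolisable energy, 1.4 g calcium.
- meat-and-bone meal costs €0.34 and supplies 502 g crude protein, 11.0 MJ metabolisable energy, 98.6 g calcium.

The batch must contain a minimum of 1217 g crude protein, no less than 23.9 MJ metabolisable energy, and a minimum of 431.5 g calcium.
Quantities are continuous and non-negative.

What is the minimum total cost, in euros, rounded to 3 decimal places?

Treat it as an LP. Let x1 = kg of cottonseed meal, x2 = kg of limestone, x3 = kg of pea protein, x4 = kg of meat-and-bone meal.
min 0.2x1 + 0.05x2 + 0.77x3 + 0.34x4 s.t.:
  370x1 + 475x3 + 502x4 ≥ 1217   (crude protein)
  9.1x1 + 13.8x3 + 11x4 ≥ 23.9   (metabolisable energy)
  2x1 + 400x2 + 1.4x3 + 98.6x4 ≥ 431.5   (calcium)
  x1, x2, x3, x4 ≥ 0.
The optimal basis is {cottonseed meal, limestone}; pea protein, meat-and-bone meal drop out. The crude protein and calcium requirements are met with equality.
Optimal quantities: cottonseed meal = 3.289 kg, limestone = 1.062 kg.
Objective = 0.2·3.289 + 0.05·1.062 = 0.71090.

€0.711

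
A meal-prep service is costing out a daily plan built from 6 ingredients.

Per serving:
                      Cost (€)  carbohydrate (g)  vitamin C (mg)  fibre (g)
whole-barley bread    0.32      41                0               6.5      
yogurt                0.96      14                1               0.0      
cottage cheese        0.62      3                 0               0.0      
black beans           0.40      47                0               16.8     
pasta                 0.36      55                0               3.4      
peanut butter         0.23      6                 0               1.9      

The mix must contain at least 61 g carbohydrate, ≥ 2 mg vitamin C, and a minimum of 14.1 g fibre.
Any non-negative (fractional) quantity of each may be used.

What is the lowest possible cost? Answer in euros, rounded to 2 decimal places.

Set it up as a linear program. Let x1 = servings of whole-barley bread, x2 = servings of yogurt, x3 = servings of cottage cheese, x4 = servings of black beans, x5 = servings of pasta, x6 = servings of peanut butter.
Minimize 0.32x1 + 0.96x2 + 0.62x3 + 0.4x4 + 0.36x5 + 0.23x6 s.t.:
  41x1 + 14x2 + 3x3 + 47x4 + 55x5 + 6x6 ≥ 61   (carbohydrate)
  1x2 ≥ 2   (vitamin C)
  6.5x1 + 16.8x4 + 3.4x5 + 1.9x6 ≥ 14.1   (fibre)
  x1, x2, x3, x4, x5, x6 ≥ 0.
The optimal basis is {yogurt, black beans}; whole-barley bread, cottage cheese, pasta, peanut butter drop out. The vitamin C and fibre requirements are met with equality.
That vertex is x2 = 2, x4 = 0.8393.
Total cost: 0.96·2 + 0.4·0.8393 = 2.2557.

€2.26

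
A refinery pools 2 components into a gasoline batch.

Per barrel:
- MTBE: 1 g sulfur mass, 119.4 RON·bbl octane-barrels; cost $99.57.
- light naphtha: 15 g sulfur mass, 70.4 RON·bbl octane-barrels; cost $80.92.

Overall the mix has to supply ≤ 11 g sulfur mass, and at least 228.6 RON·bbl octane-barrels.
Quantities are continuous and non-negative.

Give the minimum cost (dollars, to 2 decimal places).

$190.63

Let x1 = barrels of MTBE, x2 = barrels of light naphtha.
Minimise 99.57x1 + 80.92x2 subject to:
  1x1 + 15x2 ≤ 11   (sulfur mass)
  119.4x1 + 70.4x2 ≥ 228.6   (octane-barrels)
  x1, x2 ≥ 0.
At the optimum only MTBE is positive (light naphtha = 0). There the octane-barrels constraint is tight.
Optimal quantities: MTBE = 1.91457 barrels.
Cost = 99.57·1.91457 = 190.6337.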